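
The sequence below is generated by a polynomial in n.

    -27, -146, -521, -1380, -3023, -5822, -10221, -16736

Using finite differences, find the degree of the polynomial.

4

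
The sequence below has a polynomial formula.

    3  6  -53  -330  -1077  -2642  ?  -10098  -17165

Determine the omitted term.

Using the first 6 terms:
3, -59, -277, -747, -1565
-62, -218, -470, -818
-156, -252, -348
-96, -96
Constant fourth difference = -96.
Extend forward: -348 − 96 = -444;  -818 − 444 = -1262;  -1565 − 1262 = -2827;  -2642 − 2827 = -5469

-5469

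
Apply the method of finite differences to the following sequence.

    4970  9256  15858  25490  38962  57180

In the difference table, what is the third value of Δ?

Δ: 4286, 6602, 9632, 13472, 18218
Δ²: 2316, 3030, 3840, 4746
Δ³: 714, 810, 906
Δ⁴: 96, 96

9632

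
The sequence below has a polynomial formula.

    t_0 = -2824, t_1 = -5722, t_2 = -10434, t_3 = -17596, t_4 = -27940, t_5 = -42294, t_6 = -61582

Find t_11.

-271092

First differences: -2898, -4712, -7162, -10344, -14354, -19288
Second differences: -1814, -2450, -3182, -4010, -4934
Third differences: -636, -732, -828, -924
Fourth differences: -96, -96, -96
Fourth differences constant at -96.
-924 − 96 = -1020;  -4934 − 1020 = -5954;  -19288 − 5954 = -25242;  -61582 − 25242 = -86824
-1020 − 96 = -1116;  -5954 − 1116 = -7070;  -25242 − 7070 = -32312;  -86824 − 32312 = -119136
-1116 − 96 = -1212;  -7070 − 1212 = -8282;  -32312 − 8282 = -40594;  -119136 − 40594 = -159730
-1212 − 96 = -1308;  -8282 − 1308 = -9590;  -40594 − 9590 = -50184;  -159730 − 50184 = -209914
-1308 − 96 = -1404;  -9590 − 1404 = -10994;  -50184 − 10994 = -61178;  -209914 − 61178 = -271092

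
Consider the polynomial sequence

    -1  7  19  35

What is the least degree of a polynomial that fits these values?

2

8, 12, 16
4, 4
The second differences are constant, so the polynomial has degree 2.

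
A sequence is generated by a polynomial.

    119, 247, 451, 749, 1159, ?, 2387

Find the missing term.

Using the first 5 terms:
128, 204, 298, 410
76, 94, 112
18, 18
Constant third difference = 18.
Extend forward: 112 + 18 = 130;  410 + 130 = 540;  1159 + 540 = 1699

1699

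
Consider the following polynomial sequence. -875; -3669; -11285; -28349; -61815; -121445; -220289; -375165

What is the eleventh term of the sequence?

D1: -2794, -7616, -17064, -33466, -59630, -98844, -154876
D2: -4822, -9448, -16402, -26164, -39214, -56032
D3: -4626, -6954, -9762, -13050, -16818
D4: -2328, -2808, -3288, -3768
D5: -480, -480, -480
Constant fifth difference = -480, so extend:
-3768 − 480 = -4248;  -16818 − 4248 = -21066;  -56032 − 21066 = -77098;  -154876 − 77098 = -231974;  -375165 − 231974 = -607139
-4248 − 480 = -4728;  -21066 − 4728 = -25794;  -77098 − 25794 = -102892;  -231974 − 102892 = -334866;  -607139 − 334866 = -942005
-4728 − 480 = -5208;  -25794 − 5208 = -31002;  -102892 − 31002 = -133894;  -334866 − 133894 = -468760;  -942005 − 468760 = -1410765

-1410765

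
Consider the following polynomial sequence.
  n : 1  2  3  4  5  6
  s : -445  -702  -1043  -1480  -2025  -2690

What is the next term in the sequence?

-257, -341, -437, -545, -665
-84, -96, -108, -120
-12, -12, -12
Third differences constant at -12.
-120 − 12 = -132;  -665 − 132 = -797;  -2690 − 797 = -3487

-3487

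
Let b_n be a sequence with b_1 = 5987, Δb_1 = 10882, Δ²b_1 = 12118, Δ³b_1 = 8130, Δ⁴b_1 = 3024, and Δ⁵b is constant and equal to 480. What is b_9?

Build the table forward from the leading diagonal:
D5: 480  480  480  480  480  480  480  480  480
D4: 3024  3504  3984  4464  4944  5424  5904  6384  6864
D3: 8130  11154  14658  18642  23106  28050  33474  39378  45762
D2: 12118  20248  31402  46060  64702  87808  115858  149332  188710
D1: 10882  23000  43248  74650  120710  185412  273220  389078  538410
b: 5987  16869  39869  83117  157767  278477  463889  737109  1126187

1126187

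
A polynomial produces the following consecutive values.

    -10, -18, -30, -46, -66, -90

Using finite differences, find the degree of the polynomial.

2

D1: -8, -12, -16, -20, -24
D2: -4, -4, -4, -4
The second differences are constant, so the polynomial has degree 2.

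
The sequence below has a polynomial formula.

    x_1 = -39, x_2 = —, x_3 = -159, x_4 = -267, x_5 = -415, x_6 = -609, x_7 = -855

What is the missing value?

Using the last 5 terms:
-108, -148, -194, -246
-40, -46, -52
-6, -6
Constant third difference = -6.
Extend backward: -40 + 6 = -34;  -108 + 34 = -74;  -159 + 74 = -85

-85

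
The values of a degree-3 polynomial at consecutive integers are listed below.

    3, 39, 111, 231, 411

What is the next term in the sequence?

663

Δ: 36, 72, 120, 180
Δ²: 36, 48, 60
Δ³: 12, 12
Third differences constant at 12.
60 + 12 = 72;  180 + 72 = 252;  411 + 252 = 663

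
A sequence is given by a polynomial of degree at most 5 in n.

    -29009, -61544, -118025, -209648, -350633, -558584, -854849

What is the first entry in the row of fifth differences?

D1: -32535, -56481, -91623, -140985, -207951, -296265
D2: -23946, -35142, -49362, -66966, -88314
D3: -11196, -14220, -17604, -21348
D4: -3024, -3384, -3744
D5: -360, -360

-360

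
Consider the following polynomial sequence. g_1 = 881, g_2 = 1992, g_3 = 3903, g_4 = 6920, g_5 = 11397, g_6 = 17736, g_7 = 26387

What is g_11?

Δ: 1111 , 1911 , 3017 , 4477 , 6339 , 8651
Δ²: 800 , 1106 , 1460 , 1862 , 2312
Δ³: 306 , 354 , 402 , 450
Δ⁴: 48 , 48 , 48
Constant fourth difference = 48, so extend:
450 + 48 = 498;  2312 + 498 = 2810;  8651 + 2810 = 11461;  26387 + 11461 = 37848
498 + 48 = 546;  2810 + 546 = 3356;  11461 + 3356 = 14817;  37848 + 14817 = 52665
546 + 48 = 594;  3356 + 594 = 3950;  14817 + 3950 = 18767;  52665 + 18767 = 71432
594 + 48 = 642;  3950 + 642 = 4592;  18767 + 4592 = 23359;  71432 + 23359 = 94791

94791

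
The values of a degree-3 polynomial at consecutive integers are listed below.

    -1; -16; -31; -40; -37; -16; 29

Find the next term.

104

D1: -15 , -15 , -9 , 3 , 21 , 45
D2: 0 , 6 , 12 , 18 , 24
D3: 6 , 6 , 6 , 6
Third differences constant at 6.
24 + 6 = 30;  45 + 30 = 75;  29 + 75 = 104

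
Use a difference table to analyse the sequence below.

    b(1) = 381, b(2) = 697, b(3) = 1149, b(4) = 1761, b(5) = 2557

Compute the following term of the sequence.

D1: 316  452  612  796
D2: 136  160  184
D3: 24  24
Third differences constant at 24.
184 + 24 = 208;  796 + 208 = 1004;  2557 + 1004 = 3561

3561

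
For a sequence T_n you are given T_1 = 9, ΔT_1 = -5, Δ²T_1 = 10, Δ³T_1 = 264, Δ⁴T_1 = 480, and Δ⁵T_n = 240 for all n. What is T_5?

1585

Build the table forward from the leading diagonal:
Fifth differences: 240  240  240  240  240
Fourth differences: 480  720  960  1200  1440
Third differences: 264  744  1464  2424  3624
Second differences: 10  274  1018  2482  4906
First differences: -5  5  279  1297  3779
T: 9  4  9  288  1585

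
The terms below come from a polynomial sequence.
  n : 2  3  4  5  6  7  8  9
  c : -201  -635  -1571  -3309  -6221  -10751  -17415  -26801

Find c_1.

-41

First differences: -434, -936, -1738, -2912, -4530, -6664, -9386
Second differences: -502, -802, -1174, -1618, -2134, -2722
Third differences: -300, -372, -444, -516, -588
Fourth differences: -72, -72, -72, -72
The fourth differences are constant at -72.
Work back: -300 + 72 = -228;  -502 + 228 = -274;  -434 + 274 = -160;  -201 + 160 = -41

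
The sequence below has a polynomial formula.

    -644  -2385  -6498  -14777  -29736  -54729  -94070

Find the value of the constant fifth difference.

-120

D1: -1741, -4113, -8279, -14959, -24993, -39341
D2: -2372, -4166, -6680, -10034, -14348
D3: -1794, -2514, -3354, -4314
D4: -720, -840, -960
D5: -120, -120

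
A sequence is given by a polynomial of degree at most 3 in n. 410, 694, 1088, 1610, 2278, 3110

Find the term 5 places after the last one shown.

First differences: 284, 394, 522, 668, 832
Second differences: 110, 128, 146, 164
Third differences: 18, 18, 18
The third differences are constant (18).
164 + 18 = 182;  832 + 182 = 1014;  3110 + 1014 = 4124
182 + 18 = 200;  1014 + 200 = 1214;  4124 + 1214 = 5338
200 + 18 = 218;  1214 + 218 = 1432;  5338 + 1432 = 6770
218 + 18 = 236;  1432 + 236 = 1668;  6770 + 1668 = 8438
236 + 18 = 254;  1668 + 254 = 1922;  8438 + 1922 = 10360

10360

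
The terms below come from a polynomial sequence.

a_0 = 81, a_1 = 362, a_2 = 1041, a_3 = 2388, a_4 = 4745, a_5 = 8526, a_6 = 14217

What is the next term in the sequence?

22376

First differences: 281, 679, 1347, 2357, 3781, 5691
Second differences: 398, 668, 1010, 1424, 1910
Third differences: 270, 342, 414, 486
Fourth differences: 72, 72, 72
Fourth differences constant at 72.
486 + 72 = 558;  1910 + 558 = 2468;  5691 + 2468 = 8159;  14217 + 8159 = 22376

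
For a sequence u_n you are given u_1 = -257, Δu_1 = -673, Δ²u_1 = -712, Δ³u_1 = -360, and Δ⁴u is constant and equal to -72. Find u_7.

-23255

Build the table forward from the leading diagonal:
D4: -72  -72  -72  -72  -72  -72  -72
D3: -360  -432  -504  -576  -648  -720  -792
D2: -712  -1072  -1504  -2008  -2584  -3232  -3952
D1: -673  -1385  -2457  -3961  -5969  -8553  -11785
u: -257  -930  -2315  -4772  -8733  -14702  -23255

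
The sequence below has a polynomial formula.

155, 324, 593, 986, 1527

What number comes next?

2240

First differences: 169, 269, 393, 541
Second differences: 100, 124, 148
Third differences: 24, 24
Third differences constant at 24.
148 + 24 = 172;  541 + 172 = 713;  1527 + 713 = 2240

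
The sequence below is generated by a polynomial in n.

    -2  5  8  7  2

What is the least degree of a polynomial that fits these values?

First differences: 7, 3, -1, -5
Second differences: -4, -4, -4
The second differences are constant, so the polynomial has degree 2.

2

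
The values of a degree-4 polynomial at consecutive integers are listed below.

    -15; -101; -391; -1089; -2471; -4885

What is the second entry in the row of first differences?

D1: -86, -290, -698, -1382, -2414
D2: -204, -408, -684, -1032
D3: -204, -276, -348
D4: -72, -72

-290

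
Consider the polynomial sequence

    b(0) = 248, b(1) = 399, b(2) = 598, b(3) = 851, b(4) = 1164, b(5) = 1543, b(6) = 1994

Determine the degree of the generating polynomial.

3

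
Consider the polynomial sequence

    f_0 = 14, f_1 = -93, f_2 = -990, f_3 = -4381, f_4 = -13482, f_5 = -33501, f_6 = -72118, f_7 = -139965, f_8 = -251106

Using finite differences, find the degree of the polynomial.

5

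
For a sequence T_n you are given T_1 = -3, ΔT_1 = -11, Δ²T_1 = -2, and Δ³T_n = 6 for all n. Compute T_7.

Build the table forward from the leading diagonal:
Δ³: 6, 6, 6, 6, 6, 6, 6
Δ²: -2, 4, 10, 16, 22, 28, 34
Δ: -11, -13, -9, 1, 17, 39, 67
T: -3, -14, -27, -36, -35, -18, 21

21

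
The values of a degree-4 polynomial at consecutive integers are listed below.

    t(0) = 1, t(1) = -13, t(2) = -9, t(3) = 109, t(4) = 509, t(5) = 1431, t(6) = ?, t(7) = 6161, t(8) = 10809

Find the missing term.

Using the first 6 terms:
First differences: -14, 4, 118, 400, 922
Second differences: 18, 114, 282, 522
Third differences: 96, 168, 240
Fourth differences: 72, 72
Constant fourth difference = 72.
Extend forward: 240 + 72 = 312;  522 + 312 = 834;  922 + 834 = 1756;  1431 + 1756 = 3187

3187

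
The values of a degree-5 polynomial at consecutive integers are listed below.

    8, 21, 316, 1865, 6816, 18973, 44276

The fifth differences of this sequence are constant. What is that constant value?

Δ: 13, 295, 1549, 4951, 12157, 25303
Δ²: 282, 1254, 3402, 7206, 13146
Δ³: 972, 2148, 3804, 5940
Δ⁴: 1176, 1656, 2136
Δ⁵: 480, 480

480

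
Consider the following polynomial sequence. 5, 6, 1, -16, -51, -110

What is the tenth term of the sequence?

-706

First differences: 1 , -5 , -17 , -35 , -59
Second differences: -6 , -12 , -18 , -24
Third differences: -6 , -6 , -6
Third differences constant at -6.
-24 − 6 = -30;  -59 − 30 = -89;  -110 − 89 = -199
-30 − 6 = -36;  -89 − 36 = -125;  -199 − 125 = -324
-36 − 6 = -42;  -125 − 42 = -167;  -324 − 167 = -491
-42 − 6 = -48;  -167 − 48 = -215;  -491 − 215 = -706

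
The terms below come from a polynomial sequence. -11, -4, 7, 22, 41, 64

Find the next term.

91

First differences: 7, 11, 15, 19, 23
Second differences: 4, 4, 4, 4
Constant second difference = 4, so extend:
23 + 4 = 27;  64 + 27 = 91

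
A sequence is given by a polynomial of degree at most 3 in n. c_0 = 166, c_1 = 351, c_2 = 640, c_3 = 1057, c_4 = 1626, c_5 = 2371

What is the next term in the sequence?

D1: 185, 289, 417, 569, 745
D2: 104, 128, 152, 176
D3: 24, 24, 24
Third differences constant at 24.
176 + 24 = 200;  745 + 200 = 945;  2371 + 945 = 3316

3316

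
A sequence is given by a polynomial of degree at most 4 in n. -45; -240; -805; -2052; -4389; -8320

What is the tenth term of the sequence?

-53424

D1: -195, -565, -1247, -2337, -3931
D2: -370, -682, -1090, -1594
D3: -312, -408, -504
D4: -96, -96
The fourth differences are constant (-96).
-504 − 96 = -600;  -1594 − 600 = -2194;  -3931 − 2194 = -6125;  -8320 − 6125 = -14445
-600 − 96 = -696;  -2194 − 696 = -2890;  -6125 − 2890 = -9015;  -14445 − 9015 = -23460
-696 − 96 = -792;  -2890 − 792 = -3682;  -9015 − 3682 = -12697;  -23460 − 12697 = -36157
-792 − 96 = -888;  -3682 − 888 = -4570;  -12697 − 4570 = -17267;  -36157 − 17267 = -53424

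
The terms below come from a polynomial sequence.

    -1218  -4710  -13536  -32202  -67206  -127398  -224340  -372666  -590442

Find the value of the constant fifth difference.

Δ: -3492, -8826, -18666, -35004, -60192, -96942, -148326, -217776
Δ²: -5334, -9840, -16338, -25188, -36750, -51384, -69450
Δ³: -4506, -6498, -8850, -11562, -14634, -18066
Δ⁴: -1992, -2352, -2712, -3072, -3432
Δ⁵: -360, -360, -360, -360

-360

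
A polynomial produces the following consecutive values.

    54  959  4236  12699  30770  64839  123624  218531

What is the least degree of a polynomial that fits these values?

Δ: 905, 3277, 8463, 18071, 34069, 58785, 94907
Δ²: 2372, 5186, 9608, 15998, 24716, 36122
Δ³: 2814, 4422, 6390, 8718, 11406
Δ⁴: 1608, 1968, 2328, 2688
Δ⁵: 360, 360, 360
The fifth differences are constant, so the polynomial has degree 5.

5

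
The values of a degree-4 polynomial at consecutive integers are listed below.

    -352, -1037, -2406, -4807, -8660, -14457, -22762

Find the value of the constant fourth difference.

-72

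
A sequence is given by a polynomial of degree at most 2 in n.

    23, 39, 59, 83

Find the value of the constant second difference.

4

D1: 16, 20, 24
D2: 4, 4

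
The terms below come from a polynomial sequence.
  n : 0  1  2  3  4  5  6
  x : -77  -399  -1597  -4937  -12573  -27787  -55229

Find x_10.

-322, -1198, -3340, -7636, -15214, -27442
-876, -2142, -4296, -7578, -12228
-1266, -2154, -3282, -4650
-888, -1128, -1368
-240, -240
Fifth differences constant at -240.
-1368 − 240 = -1608;  -4650 − 1608 = -6258;  -12228 − 6258 = -18486;  -27442 − 18486 = -45928;  -55229 − 45928 = -101157
-1608 − 240 = -1848;  -6258 − 1848 = -8106;  -18486 − 8106 = -26592;  -45928 − 26592 = -72520;  -101157 − 72520 = -173677
-1848 − 240 = -2088;  -8106 − 2088 = -10194;  -26592 − 10194 = -36786;  -72520 − 36786 = -109306;  -173677 − 109306 = -282983
-2088 − 240 = -2328;  -10194 − 2328 = -12522;  -36786 − 12522 = -49308;  -109306 − 49308 = -158614;  -282983 − 158614 = -441597

-441597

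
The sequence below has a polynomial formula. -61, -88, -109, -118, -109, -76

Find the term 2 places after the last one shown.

First differences: -27 , -21 , -9 , 9 , 33
Second differences: 6 , 12 , 18 , 24
Third differences: 6 , 6 , 6
Constant third difference = 6, so extend:
24 + 6 = 30;  33 + 30 = 63;  -76 + 63 = -13
30 + 6 = 36;  63 + 36 = 99;  -13 + 99 = 86

86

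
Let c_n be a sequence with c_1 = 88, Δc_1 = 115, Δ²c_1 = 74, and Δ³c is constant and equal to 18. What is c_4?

673

Build the table forward from the leading diagonal:
Δ³: 18  18  18  18
Δ²: 74  92  110  128
Δ: 115  189  281  391
c: 88  203  392  673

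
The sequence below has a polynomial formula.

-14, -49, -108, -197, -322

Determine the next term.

-489

-35, -59, -89, -125
-24, -30, -36
-6, -6
Third differences constant at -6.
-36 − 6 = -42;  -125 − 42 = -167;  -322 − 167 = -489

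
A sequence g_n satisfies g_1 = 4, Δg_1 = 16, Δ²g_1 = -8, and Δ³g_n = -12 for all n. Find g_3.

Build the table forward from the leading diagonal:
D3: -12, -12, -12
D2: -8, -20, -32
D1: 16, 8, -12
g: 4, 20, 28

28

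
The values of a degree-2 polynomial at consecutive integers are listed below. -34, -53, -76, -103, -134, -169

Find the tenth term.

-19, -23, -27, -31, -35
-4, -4, -4, -4
The second differences are constant (-4).
-35 − 4 = -39;  -169 − 39 = -208
-39 − 4 = -43;  -208 − 43 = -251
-43 − 4 = -47;  -251 − 47 = -298
-47 − 4 = -51;  -298 − 51 = -349

-349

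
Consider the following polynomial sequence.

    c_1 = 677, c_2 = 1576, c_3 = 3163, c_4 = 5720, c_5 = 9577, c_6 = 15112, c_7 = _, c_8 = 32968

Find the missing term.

Using the first 6 terms:
First differences: 899  1587  2557  3857  5535
Second differences: 688  970  1300  1678
Third differences: 282  330  378
Fourth differences: 48  48
Constant fourth difference = 48.
Extend forward: 378 + 48 = 426;  1678 + 426 = 2104;  5535 + 2104 = 7639;  15112 + 7639 = 22751

22751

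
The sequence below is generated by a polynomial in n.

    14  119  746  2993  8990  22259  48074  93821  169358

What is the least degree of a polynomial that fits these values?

105, 627, 2247, 5997, 13269, 25815, 45747, 75537
522, 1620, 3750, 7272, 12546, 19932, 29790
1098, 2130, 3522, 5274, 7386, 9858
1032, 1392, 1752, 2112, 2472
360, 360, 360, 360
The fifth differences are constant, so the polynomial has degree 5.

5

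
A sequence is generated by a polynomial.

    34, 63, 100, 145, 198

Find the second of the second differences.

First differences: 29, 37, 45, 53
Second differences: 8, 8, 8

8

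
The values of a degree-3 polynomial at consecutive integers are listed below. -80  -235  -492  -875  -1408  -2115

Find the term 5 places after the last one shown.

-9100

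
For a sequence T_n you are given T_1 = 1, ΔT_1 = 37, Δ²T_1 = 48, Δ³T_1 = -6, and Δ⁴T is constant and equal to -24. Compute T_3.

123

Build the table forward from the leading diagonal:
D4: -24, -24, -24
D3: -6, -30, -54
D2: 48, 42, 12
D1: 37, 85, 127
T: 1, 38, 123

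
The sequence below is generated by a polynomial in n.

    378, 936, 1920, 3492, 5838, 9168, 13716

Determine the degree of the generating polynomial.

4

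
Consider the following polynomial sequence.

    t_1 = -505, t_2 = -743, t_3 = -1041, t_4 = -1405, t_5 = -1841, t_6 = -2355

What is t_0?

-321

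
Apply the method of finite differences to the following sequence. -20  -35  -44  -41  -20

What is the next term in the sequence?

25

First differences: -15, -9, 3, 21
Second differences: 6, 12, 18
Third differences: 6, 6
The third differences are constant (6).
18 + 6 = 24;  21 + 24 = 45;  -20 + 45 = 25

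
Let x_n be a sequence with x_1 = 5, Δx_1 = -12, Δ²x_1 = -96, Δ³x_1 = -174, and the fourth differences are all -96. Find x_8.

-11545

Build the table forward from the leading diagonal:
Δ⁴: -96  -96  -96  -96  -96  -96  -96  -96
Δ³: -174  -270  -366  -462  -558  -654  -750  -846
Δ²: -96  -270  -540  -906  -1368  -1926  -2580  -3330
Δ: -12  -108  -378  -918  -1824  -3192  -5118  -7698
x: 5  -7  -115  -493  -1411  -3235  -6427  -11545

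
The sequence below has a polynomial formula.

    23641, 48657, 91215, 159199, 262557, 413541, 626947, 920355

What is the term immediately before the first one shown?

10107

First differences: 25016, 42558, 67984, 103358, 150984, 213406, 293408
Second differences: 17542, 25426, 35374, 47626, 62422, 80002
Third differences: 7884, 9948, 12252, 14796, 17580
Fourth differences: 2064, 2304, 2544, 2784
Fifth differences: 240, 240, 240
The fifth differences are constant at 240.
Work back: 2064 − 240 = 1824;  7884 − 1824 = 6060;  17542 − 6060 = 11482;  25016 − 11482 = 13534;  23641 − 13534 = 10107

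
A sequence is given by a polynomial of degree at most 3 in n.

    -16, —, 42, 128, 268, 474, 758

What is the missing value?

-2

Using the last 5 terms:
D1: 86  140  206  284
D2: 54  66  78
D3: 12  12
Constant third difference = 12.
Extend backward: 54 − 12 = 42;  86 − 42 = 44;  42 − 44 = -2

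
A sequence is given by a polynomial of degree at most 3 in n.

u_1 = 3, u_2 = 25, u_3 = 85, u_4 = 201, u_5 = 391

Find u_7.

Δ: 22 , 60 , 116 , 190
Δ²: 38 , 56 , 74
Δ³: 18 , 18
Third differences constant at 18.
74 + 18 = 92;  190 + 92 = 282;  391 + 282 = 673
92 + 18 = 110;  282 + 110 = 392;  673 + 392 = 1065

1065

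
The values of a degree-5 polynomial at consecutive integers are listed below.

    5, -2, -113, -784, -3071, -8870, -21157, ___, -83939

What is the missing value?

-44228

Using the first 7 terms:
Δ: -7  -111  -671  -2287  -5799  -12287
Δ²: -104  -560  -1616  -3512  -6488
Δ³: -456  -1056  -1896  -2976
Δ⁴: -600  -840  -1080
Δ⁵: -240  -240
Constant fifth difference = -240.
Extend forward: -1080 − 240 = -1320;  -2976 − 1320 = -4296;  -6488 − 4296 = -10784;  -12287 − 10784 = -23071;  -21157 − 23071 = -44228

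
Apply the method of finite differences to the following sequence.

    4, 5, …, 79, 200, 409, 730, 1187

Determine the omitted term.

Using the last 5 terms:
D1: 121, 209, 321, 457
D2: 88, 112, 136
D3: 24, 24
Constant third difference = 24.
Extend backward: 88 − 24 = 64;  121 − 64 = 57;  79 − 57 = 22

22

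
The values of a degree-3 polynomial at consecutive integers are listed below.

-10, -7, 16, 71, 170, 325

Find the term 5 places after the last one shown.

2360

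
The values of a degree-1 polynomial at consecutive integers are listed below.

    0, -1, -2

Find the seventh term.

-6

First differences: -1, -1
First differences constant at -1.
-2 − 1 = -3
-3 − 1 = -4
-4 − 1 = -5
-5 − 1 = -6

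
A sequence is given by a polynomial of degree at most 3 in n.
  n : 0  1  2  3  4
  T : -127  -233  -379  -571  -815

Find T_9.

-3025

-106  -146  -192  -244
-40  -46  -52
-6  -6
Constant third difference = -6, so extend:
-52 − 6 = -58;  -244 − 58 = -302;  -815 − 302 = -1117
-58 − 6 = -64;  -302 − 64 = -366;  -1117 − 366 = -1483
-64 − 6 = -70;  -366 − 70 = -436;  -1483 − 436 = -1919
-70 − 6 = -76;  -436 − 76 = -512;  -1919 − 512 = -2431
-76 − 6 = -82;  -512 − 82 = -594;  -2431 − 594 = -3025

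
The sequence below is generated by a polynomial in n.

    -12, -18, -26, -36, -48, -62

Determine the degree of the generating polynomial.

2

D1: -6, -8, -10, -12, -14
D2: -2, -2, -2, -2
The second differences are constant, so the polynomial has degree 2.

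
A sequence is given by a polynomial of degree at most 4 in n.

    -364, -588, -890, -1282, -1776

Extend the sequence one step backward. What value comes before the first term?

-224, -302, -392, -494
-78, -90, -102
-12, -12
The third differences are constant at -12.
Work back: -78 + 12 = -66;  -224 + 66 = -158;  -364 + 158 = -206

-206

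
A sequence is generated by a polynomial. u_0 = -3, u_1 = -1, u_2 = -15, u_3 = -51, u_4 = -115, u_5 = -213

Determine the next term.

-351

First differences: 2 , -14 , -36 , -64 , -98
Second differences: -16 , -22 , -28 , -34
Third differences: -6 , -6 , -6
Constant third difference = -6, so extend:
-34 − 6 = -40;  -98 − 40 = -138;  -213 − 138 = -351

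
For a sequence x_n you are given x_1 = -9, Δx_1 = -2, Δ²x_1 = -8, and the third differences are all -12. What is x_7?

-381

Build the table forward from the leading diagonal:
Δ³: -12, -12, -12, -12, -12, -12, -12
Δ²: -8, -20, -32, -44, -56, -68, -80
Δ: -2, -10, -30, -62, -106, -162, -230
x: -9, -11, -21, -51, -113, -219, -381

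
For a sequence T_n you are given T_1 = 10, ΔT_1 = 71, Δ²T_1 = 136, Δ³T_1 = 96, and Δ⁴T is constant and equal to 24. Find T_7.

4756

Build the table forward from the leading diagonal:
Δ⁴: 24  24  24  24  24  24  24
Δ³: 96  120  144  168  192  216  240
Δ²: 136  232  352  496  664  856  1072
Δ: 71  207  439  791  1287  1951  2807
T: 10  81  288  727  1518  2805  4756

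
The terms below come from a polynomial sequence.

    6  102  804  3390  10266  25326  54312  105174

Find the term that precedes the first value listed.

6

Δ: 96  702  2586  6876  15060  28986  50862
Δ²: 606  1884  4290  8184  13926  21876
Δ³: 1278  2406  3894  5742  7950
Δ⁴: 1128  1488  1848  2208
Δ⁵: 360  360  360
The fifth differences are constant at 360.
Work back: 1128 − 360 = 768;  1278 − 768 = 510;  606 − 510 = 96;  96 − 96 = 0;  6 + 0 = 6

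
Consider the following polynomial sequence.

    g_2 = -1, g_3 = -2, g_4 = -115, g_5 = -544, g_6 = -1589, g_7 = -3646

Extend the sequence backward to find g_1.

-4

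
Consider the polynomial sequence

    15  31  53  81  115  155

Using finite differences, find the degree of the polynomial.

2

First differences: 16, 22, 28, 34, 40
Second differences: 6, 6, 6, 6
The second differences are constant, so the polynomial has degree 2.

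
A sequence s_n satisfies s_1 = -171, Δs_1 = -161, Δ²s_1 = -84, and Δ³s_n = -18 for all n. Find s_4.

Build the table forward from the leading diagonal:
Third differences: -18, -18, -18, -18
Second differences: -84, -102, -120, -138
First differences: -161, -245, -347, -467
s: -171, -332, -577, -924

-924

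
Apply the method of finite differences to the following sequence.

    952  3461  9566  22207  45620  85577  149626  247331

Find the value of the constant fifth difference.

240

First differences: 2509, 6105, 12641, 23413, 39957, 64049, 97705
Second differences: 3596, 6536, 10772, 16544, 24092, 33656
Third differences: 2940, 4236, 5772, 7548, 9564
Fourth differences: 1296, 1536, 1776, 2016
Fifth differences: 240, 240, 240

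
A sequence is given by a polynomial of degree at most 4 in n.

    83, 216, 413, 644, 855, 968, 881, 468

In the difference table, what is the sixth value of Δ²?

Δ: 133, 197, 231, 211, 113, -87, -413
Δ²: 64, 34, -20, -98, -200, -326
Δ³: -30, -54, -78, -102, -126
Δ⁴: -24, -24, -24, -24

-326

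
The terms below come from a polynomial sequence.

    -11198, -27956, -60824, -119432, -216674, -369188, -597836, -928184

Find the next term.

D1: -16758  -32868  -58608  -97242  -152514  -228648  -330348
D2: -16110  -25740  -38634  -55272  -76134  -101700
D3: -9630  -12894  -16638  -20862  -25566
D4: -3264  -3744  -4224  -4704
D5: -480  -480  -480
Constant fifth difference = -480, so extend:
-4704 − 480 = -5184;  -25566 − 5184 = -30750;  -101700 − 30750 = -132450;  -330348 − 132450 = -462798;  -928184 − 462798 = -1390982

-1390982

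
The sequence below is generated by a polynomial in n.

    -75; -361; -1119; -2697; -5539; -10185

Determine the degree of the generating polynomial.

Δ: -286, -758, -1578, -2842, -4646
Δ²: -472, -820, -1264, -1804
Δ³: -348, -444, -540
Δ⁴: -96, -96
The fourth differences are constant, so the polynomial has degree 4.

4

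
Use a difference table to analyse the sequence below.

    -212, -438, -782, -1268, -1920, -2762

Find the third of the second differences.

-166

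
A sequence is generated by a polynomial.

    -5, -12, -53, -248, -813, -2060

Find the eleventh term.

-36165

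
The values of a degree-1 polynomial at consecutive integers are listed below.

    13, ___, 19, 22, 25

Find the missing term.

16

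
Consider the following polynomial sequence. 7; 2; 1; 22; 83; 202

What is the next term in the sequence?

-5, -1, 21, 61, 119
4, 22, 40, 58
18, 18, 18
Third differences constant at 18.
58 + 18 = 76;  119 + 76 = 195;  202 + 195 = 397

397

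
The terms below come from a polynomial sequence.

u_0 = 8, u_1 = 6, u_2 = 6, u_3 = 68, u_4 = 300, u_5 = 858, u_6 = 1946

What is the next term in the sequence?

3816

Δ: -2, 0, 62, 232, 558, 1088
Δ²: 2, 62, 170, 326, 530
Δ³: 60, 108, 156, 204
Δ⁴: 48, 48, 48
Fourth differences constant at 48.
204 + 48 = 252;  530 + 252 = 782;  1088 + 782 = 1870;  1946 + 1870 = 3816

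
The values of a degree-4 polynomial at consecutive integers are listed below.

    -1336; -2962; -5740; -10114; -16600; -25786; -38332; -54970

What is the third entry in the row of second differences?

-2112

Δ: -1626, -2778, -4374, -6486, -9186, -12546, -16638
Δ²: -1152, -1596, -2112, -2700, -3360, -4092
Δ³: -444, -516, -588, -660, -732
Δ⁴: -72, -72, -72, -72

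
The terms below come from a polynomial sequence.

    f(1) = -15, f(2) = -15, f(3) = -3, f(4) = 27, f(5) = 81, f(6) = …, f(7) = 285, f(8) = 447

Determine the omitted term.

Using the first 5 terms:
First differences: 0, 12, 30, 54
Second differences: 12, 18, 24
Third differences: 6, 6
Constant third difference = 6.
Extend forward: 24 + 6 = 30;  54 + 30 = 84;  81 + 84 = 165

165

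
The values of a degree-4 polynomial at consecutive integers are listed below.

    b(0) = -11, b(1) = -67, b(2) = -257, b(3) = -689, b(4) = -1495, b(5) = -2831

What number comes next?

First differences: -56 , -190 , -432 , -806 , -1336
Second differences: -134 , -242 , -374 , -530
Third differences: -108 , -132 , -156
Fourth differences: -24 , -24
Constant fourth difference = -24, so extend:
-156 − 24 = -180;  -530 − 180 = -710;  -1336 − 710 = -2046;  -2831 − 2046 = -4877

-4877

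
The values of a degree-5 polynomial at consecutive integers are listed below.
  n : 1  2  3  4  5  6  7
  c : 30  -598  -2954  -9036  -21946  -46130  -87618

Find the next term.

-154264

Δ: -628 , -2356 , -6082 , -12910 , -24184 , -41488
Δ²: -1728 , -3726 , -6828 , -11274 , -17304
Δ³: -1998 , -3102 , -4446 , -6030
Δ⁴: -1104 , -1344 , -1584
Δ⁵: -240 , -240
The fifth differences are constant (-240).
-1584 − 240 = -1824;  -6030 − 1824 = -7854;  -17304 − 7854 = -25158;  -41488 − 25158 = -66646;  -87618 − 66646 = -154264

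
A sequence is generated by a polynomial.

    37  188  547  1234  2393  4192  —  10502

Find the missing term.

6823

Using the first 6 terms:
Δ: 151, 359, 687, 1159, 1799
Δ²: 208, 328, 472, 640
Δ³: 120, 144, 168
Δ⁴: 24, 24
Constant fourth difference = 24.
Extend forward: 168 + 24 = 192;  640 + 192 = 832;  1799 + 832 = 2631;  4192 + 2631 = 6823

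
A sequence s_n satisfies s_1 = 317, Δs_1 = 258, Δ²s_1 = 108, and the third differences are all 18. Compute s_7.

Build the table forward from the leading diagonal:
Third differences: 18, 18, 18, 18, 18, 18, 18
Second differences: 108, 126, 144, 162, 180, 198, 216
First differences: 258, 366, 492, 636, 798, 978, 1176
s: 317, 575, 941, 1433, 2069, 2867, 3845

3845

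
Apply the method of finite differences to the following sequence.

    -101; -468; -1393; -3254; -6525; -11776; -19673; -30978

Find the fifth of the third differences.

D1: -367, -925, -1861, -3271, -5251, -7897, -11305
D2: -558, -936, -1410, -1980, -2646, -3408
D3: -378, -474, -570, -666, -762
D4: -96, -96, -96, -96

-762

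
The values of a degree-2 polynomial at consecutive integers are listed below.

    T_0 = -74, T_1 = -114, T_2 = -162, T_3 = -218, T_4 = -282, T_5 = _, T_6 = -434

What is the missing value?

Using the first 5 terms:
D1: -40, -48, -56, -64
D2: -8, -8, -8
Constant second difference = -8.
Extend forward: -64 − 8 = -72;  -282 − 72 = -354

-354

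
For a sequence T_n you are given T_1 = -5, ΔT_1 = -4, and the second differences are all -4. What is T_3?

-17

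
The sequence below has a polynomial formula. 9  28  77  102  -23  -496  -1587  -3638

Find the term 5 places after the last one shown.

-45303

D1: 19 , 49 , 25 , -125 , -473 , -1091 , -2051
D2: 30 , -24 , -150 , -348 , -618 , -960
D3: -54 , -126 , -198 , -270 , -342
D4: -72 , -72 , -72 , -72
The fourth differences are constant (-72).
-342 − 72 = -414;  -960 − 414 = -1374;  -2051 − 1374 = -3425;  -3638 − 3425 = -7063
-414 − 72 = -486;  -1374 − 486 = -1860;  -3425 − 1860 = -5285;  -7063 − 5285 = -12348
-486 − 72 = -558;  -1860 − 558 = -2418;  -5285 − 2418 = -7703;  -12348 − 7703 = -20051
-558 − 72 = -630;  -2418 − 630 = -3048;  -7703 − 3048 = -10751;  -20051 − 10751 = -30802
-630 − 72 = -702;  -3048 − 702 = -3750;  -10751 − 3750 = -14501;  -30802 − 14501 = -45303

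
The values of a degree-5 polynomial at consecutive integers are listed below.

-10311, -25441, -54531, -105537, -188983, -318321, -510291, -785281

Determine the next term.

-15130, -29090, -51006, -83446, -129338, -191970, -274990
-13960, -21916, -32440, -45892, -62632, -83020
-7956, -10524, -13452, -16740, -20388
-2568, -2928, -3288, -3648
-360, -360, -360
The fifth differences are constant (-360).
-3648 − 360 = -4008;  -20388 − 4008 = -24396;  -83020 − 24396 = -107416;  -274990 − 107416 = -382406;  -785281 − 382406 = -1167687

-1167687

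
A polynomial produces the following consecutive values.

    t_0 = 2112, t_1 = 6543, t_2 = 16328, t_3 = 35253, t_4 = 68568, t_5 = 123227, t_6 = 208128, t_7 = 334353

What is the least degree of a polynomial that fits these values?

5

Δ: 4431, 9785, 18925, 33315, 54659, 84901, 126225
Δ²: 5354, 9140, 14390, 21344, 30242, 41324
Δ³: 3786, 5250, 6954, 8898, 11082
Δ⁴: 1464, 1704, 1944, 2184
Δ⁵: 240, 240, 240
The fifth differences are constant, so the polynomial has degree 5.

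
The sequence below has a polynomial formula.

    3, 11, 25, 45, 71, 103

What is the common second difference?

6

D1: 8, 14, 20, 26, 32
D2: 6, 6, 6, 6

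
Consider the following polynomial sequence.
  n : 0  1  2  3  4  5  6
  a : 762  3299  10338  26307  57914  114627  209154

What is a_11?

Δ: 2537  7039  15969  31607  56713  94527
Δ²: 4502  8930  15638  25106  37814
Δ³: 4428  6708  9468  12708
Δ⁴: 2280  2760  3240
Δ⁵: 480  480
The fifth differences are constant (480).
3240 + 480 = 3720;  12708 + 3720 = 16428;  37814 + 16428 = 54242;  94527 + 54242 = 148769;  209154 + 148769 = 357923
3720 + 480 = 4200;  16428 + 4200 = 20628;  54242 + 20628 = 74870;  148769 + 74870 = 223639;  357923 + 223639 = 581562
4200 + 480 = 4680;  20628 + 4680 = 25308;  74870 + 25308 = 100178;  223639 + 100178 = 323817;  581562 + 323817 = 905379
4680 + 480 = 5160;  25308 + 5160 = 30468;  100178 + 30468 = 130646;  323817 + 130646 = 454463;  905379 + 454463 = 1359842
5160 + 480 = 5640;  30468 + 5640 = 36108;  130646 + 36108 = 166754;  454463 + 166754 = 621217;  1359842 + 621217 = 1981059

1981059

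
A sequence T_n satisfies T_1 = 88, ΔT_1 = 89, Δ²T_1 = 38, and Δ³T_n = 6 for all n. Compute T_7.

1312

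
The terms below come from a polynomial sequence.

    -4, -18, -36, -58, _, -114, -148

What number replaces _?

-84

Using the first 4 terms:
-14, -18, -22
-4, -4
Constant second difference = -4.
Extend forward: -22 − 4 = -26;  -58 − 26 = -84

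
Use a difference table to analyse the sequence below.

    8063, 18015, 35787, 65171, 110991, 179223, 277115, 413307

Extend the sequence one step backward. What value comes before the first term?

Δ: 9952, 17772, 29384, 45820, 68232, 97892, 136192
Δ²: 7820, 11612, 16436, 22412, 29660, 38300
Δ³: 3792, 4824, 5976, 7248, 8640
Δ⁴: 1032, 1152, 1272, 1392
Δ⁵: 120, 120, 120
The fifth differences are constant at 120.
Work back: 1032 − 120 = 912;  3792 − 912 = 2880;  7820 − 2880 = 4940;  9952 − 4940 = 5012;  8063 − 5012 = 3051

3051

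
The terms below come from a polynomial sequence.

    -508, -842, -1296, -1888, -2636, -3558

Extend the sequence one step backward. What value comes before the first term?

-276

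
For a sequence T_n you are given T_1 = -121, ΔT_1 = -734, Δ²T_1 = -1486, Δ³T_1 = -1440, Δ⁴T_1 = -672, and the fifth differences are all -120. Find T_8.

-112905

Build the table forward from the leading diagonal:
Δ⁵: -120, -120, -120, -120, -120, -120, -120, -120
Δ⁴: -672, -792, -912, -1032, -1152, -1272, -1392, -1512
Δ³: -1440, -2112, -2904, -3816, -4848, -6000, -7272, -8664
Δ²: -1486, -2926, -5038, -7942, -11758, -16606, -22606, -29878
Δ: -734, -2220, -5146, -10184, -18126, -29884, -46490, -69096
T: -121, -855, -3075, -8221, -18405, -36531, -66415, -112905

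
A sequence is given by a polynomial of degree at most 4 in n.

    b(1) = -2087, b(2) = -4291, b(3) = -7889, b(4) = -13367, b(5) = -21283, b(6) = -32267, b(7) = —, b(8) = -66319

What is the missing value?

-47021

Using the first 6 terms:
D1: -2204  -3598  -5478  -7916  -10984
D2: -1394  -1880  -2438  -3068
D3: -486  -558  -630
D4: -72  -72
Constant fourth difference = -72.
Extend forward: -630 − 72 = -702;  -3068 − 702 = -3770;  -10984 − 3770 = -14754;  -32267 − 14754 = -47021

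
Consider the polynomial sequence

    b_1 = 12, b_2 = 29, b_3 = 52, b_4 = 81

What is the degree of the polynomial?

2

First differences: 17, 23, 29
Second differences: 6, 6
The second differences are constant, so the polynomial has degree 2.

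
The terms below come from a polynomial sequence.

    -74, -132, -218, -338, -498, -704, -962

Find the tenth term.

-58, -86, -120, -160, -206, -258
-28, -34, -40, -46, -52
-6, -6, -6, -6
Constant third difference = -6, so extend:
-52 − 6 = -58;  -258 − 58 = -316;  -962 − 316 = -1278
-58 − 6 = -64;  -316 − 64 = -380;  -1278 − 380 = -1658
-64 − 6 = -70;  -380 − 70 = -450;  -1658 − 450 = -2108

-2108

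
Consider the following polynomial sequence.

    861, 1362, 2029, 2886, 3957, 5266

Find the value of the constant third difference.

First differences: 501, 667, 857, 1071, 1309
Second differences: 166, 190, 214, 238
Third differences: 24, 24, 24

24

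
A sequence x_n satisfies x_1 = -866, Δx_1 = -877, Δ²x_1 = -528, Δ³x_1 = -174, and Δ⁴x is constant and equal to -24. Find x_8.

Build the table forward from the leading diagonal:
Fourth differences: -24  -24  -24  -24  -24  -24  -24  -24
Third differences: -174  -198  -222  -246  -270  -294  -318  -342
Second differences: -528  -702  -900  -1122  -1368  -1638  -1932  -2250
First differences: -877  -1405  -2107  -3007  -4129  -5497  -7135  -9067
x: -866  -1743  -3148  -5255  -8262  -12391  -17888  -25023

-25023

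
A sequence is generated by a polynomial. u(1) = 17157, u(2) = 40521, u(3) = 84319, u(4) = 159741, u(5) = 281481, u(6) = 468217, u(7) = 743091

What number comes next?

1134189

Δ: 23364, 43798, 75422, 121740, 186736, 274874
Δ²: 20434, 31624, 46318, 64996, 88138
Δ³: 11190, 14694, 18678, 23142
Δ⁴: 3504, 3984, 4464
Δ⁵: 480, 480
The fifth differences are constant (480).
4464 + 480 = 4944;  23142 + 4944 = 28086;  88138 + 28086 = 116224;  274874 + 116224 = 391098;  743091 + 391098 = 1134189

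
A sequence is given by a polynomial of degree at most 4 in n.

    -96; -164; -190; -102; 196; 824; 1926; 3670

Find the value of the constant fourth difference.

24

D1: -68, -26, 88, 298, 628, 1102, 1744
D2: 42, 114, 210, 330, 474, 642
D3: 72, 96, 120, 144, 168
D4: 24, 24, 24, 24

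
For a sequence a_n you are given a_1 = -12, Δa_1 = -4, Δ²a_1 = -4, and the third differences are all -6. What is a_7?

-216

Build the table forward from the leading diagonal:
Δ³: -6  -6  -6  -6  -6  -6  -6
Δ²: -4  -10  -16  -22  -28  -34  -40
Δ: -4  -8  -18  -34  -56  -84  -118
a: -12  -16  -24  -42  -76  -132  -216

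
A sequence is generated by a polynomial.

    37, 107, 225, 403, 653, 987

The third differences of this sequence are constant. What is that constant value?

First differences: 70, 118, 178, 250, 334
Second differences: 48, 60, 72, 84
Third differences: 12, 12, 12

12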